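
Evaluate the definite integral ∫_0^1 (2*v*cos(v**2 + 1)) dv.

-sin(1) + sin(2)

Let u = v**2 + 1, so du = 2*v dv. When v = 0, u = 1; when v = 1, u = 2.
The integral becomes ∫ cos(u) du from 1 to 2, with antiderivative sin(u).
Back in v: F(v) = sin(v**2 + 1).
Then F(1) - F(0) = (sin(2)) - (sin(1)) = -sin(1) + sin(2).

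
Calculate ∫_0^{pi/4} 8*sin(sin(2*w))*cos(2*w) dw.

Let u = sin(2*w), so du = 2*cos(2*w) dw. When w = 0, u = 0; when w = pi/4, u = 1.
The integral becomes 4·∫ sin(u) du from 0 to 1, with antiderivative -4*cos(u).
Back in w: F(w) = -4*cos(sin(2*w)).
Then F(pi/4) - F(0) = (-4*cos(1)) - (-4) = 4 - 4*cos(1).

4 - 4*cos(1)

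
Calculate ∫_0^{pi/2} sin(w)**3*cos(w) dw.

1/4

Let u = sin(w), so du = cos(w) dw. When w = 0, u = 0; when w = pi/2, u = 1.
The integral becomes ∫ u**3 du from 0 to 1, with antiderivative u**4/4.
Back in w: F(w) = sin(w)**4/4.
Then F(pi/2) - F(0) = (1/4) - (0) = 1/4.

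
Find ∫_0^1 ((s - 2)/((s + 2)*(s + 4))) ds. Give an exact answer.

-4*log(2) - 2*log(3) + 3*log(5)

Factor the denominator: s**2 + 6*s + 8 = (s + 4)(s + 2).
Partial fractions: (s - 2)/((s + 2)*(s + 4)) = 3/(s + 4) - 2/(s + 2).
An antiderivative is F(s) = -2*log(s + 2) + 3*log(s + 4).
Then F(1) - F(0) = (-2*log(3) + 3*log(5)) - (log(16)) = -4*log(2) - 2*log(3) + 3*log(5).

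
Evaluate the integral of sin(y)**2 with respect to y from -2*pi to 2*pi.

Use the identity sin^2(y) = (1 - cos(2*y))/2.
An antiderivative is F(y) = y/2 - sin(2*y)/4.
Then F(2*pi) - F(-2*pi) = (pi) - (-pi) = 2*pi.

2*pi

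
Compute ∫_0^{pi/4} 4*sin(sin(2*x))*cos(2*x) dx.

Let u = sin(2*x), so du = 2*cos(2*x) dx. When x = 0, u = 0; when x = pi/4, u = 1.
The integral becomes 2·∫ sin(u) du from 0 to 1, with antiderivative -2*cos(u).
Back in x: F(x) = -2*cos(sin(2*x)).
Then F(pi/4) - F(0) = (-2*cos(1)) - (-2) = 2 - 2*cos(1).

2 - 2*cos(1)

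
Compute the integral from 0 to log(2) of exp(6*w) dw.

Let u = exp(w), so du = exp(w) dw. When w = 0, u = 1; when w = log(2), u = 2.
The integral becomes ∫ u**5 du from 1 to 2, with antiderivative u**6/6.
Back in w: F(w) = exp(6*w)/6.
Then F(log(2)) - F(0) = (32/3) - (1/6) = 21/2.

21/2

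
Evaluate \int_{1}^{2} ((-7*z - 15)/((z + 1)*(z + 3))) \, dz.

Factor the denominator: z**2 + 4*z + 3 = (z + 3)(z + 1).
Partial fractions: (-7*z - 15)/((z + 1)*(z + 3)) = -3/(z + 3) - 4/(z + 1).
An antiderivative is F(z) = -4*log(z + 1) - 3*log(z + 3).
Then F(2) - F(1) = (-3*log(5) - 4*log(3)) - (-10*log(2)) = -3*log(5) - 4*log(3) + 10*log(2).

-3*log(5) - 4*log(3) + 10*log(2)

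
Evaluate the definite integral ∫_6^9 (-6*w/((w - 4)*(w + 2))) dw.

Factor the denominator: w**2 - 2*w - 8 = (w + 2)(w - 4).
Partial fractions: -6*w/((w - 4)*(w + 2)) = -2/(w + 2) - 4/(w - 4).
An antiderivative is F(w) = -4*log(w - 4) - 2*log(w + 2).
Then F(9) - F(6) = (-4*log(5) - 2*log(11)) - (-10*log(2)) = -4*log(5) - 2*log(11) + 10*log(2).

-4*log(5) - 2*log(11) + 10*log(2)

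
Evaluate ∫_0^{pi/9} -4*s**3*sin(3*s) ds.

Integrate by parts 3 times (u = s^3, dv = -4*sin(3*s) ds).
An antiderivative is F(s) = 4*s**3*cos(3*s)/3 - 4*s**2*sin(3*s)/3 - 8*s*cos(3*s)/9 + 8*sin(3*s)/27.
Then F(pi/9) - F(0) = (-4*pi/81 - 2*sqrt(3)*pi**2/243 + 2*pi**3/2187 + 4*sqrt(3)/27) - (0) = -4*pi/81 - 2*sqrt(3)*pi**2/243 + 2*pi**3/2187 + 4*sqrt(3)/27.

-4*pi/81 - 2*sqrt(3)*pi**2/243 + 2*pi**3/2187 + 4*sqrt(3)/27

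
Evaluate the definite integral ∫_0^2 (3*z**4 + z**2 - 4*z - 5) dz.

58/15

By the power rule, an antiderivative is F(z) = 3*z**5/5 + z**3/3 - 2*z**2 - 5*z.
Then F(2) - F(0) = (58/15) - (0) = 58/15.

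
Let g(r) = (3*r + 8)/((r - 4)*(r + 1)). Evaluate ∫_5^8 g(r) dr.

-log(3) + 9*log(2)

Factor the denominator: r**2 - 3*r - 4 = (r + 1)(r - 4).
Partial fractions: (3*r + 8)/((r - 4)*(r + 1)) = -1/(r + 1) + 4/(r - 4).
An antiderivative is F(r) = 4*log(r - 4) - log(r + 1).
Then F(8) - F(5) = (-2*log(3) + 8*log(2)) - (-log(6)) = -log(3) + 9*log(2).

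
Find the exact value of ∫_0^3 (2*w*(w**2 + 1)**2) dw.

333

Let u = w**2 + 1, so du = 2*w dw. When w = 0, u = 1; when w = 3, u = 10.
The integral becomes ∫ u**2 du from 1 to 10, with antiderivative u**3/3.
Back in w: F(w) = (w**2 + 1)**3/3.
Then F(3) - F(0) = (1000/3) - (1/3) = 333.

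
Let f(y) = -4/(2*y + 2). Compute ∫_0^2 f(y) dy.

-log(9)

An antiderivative is F(y) = -2*log(2*y + 2).
Then F(2) - F(0) = (-log(36)) - (-log(4)) = -log(9).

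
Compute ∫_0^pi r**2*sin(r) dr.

Integrate by parts twice (u = r^2, dv = sin(r) dr).
An antiderivative is F(r) = -r**2*cos(r) + 2*r*sin(r) + 2*cos(r).
Then F(pi) - F(0) = (-2 + pi**2) - (2) = -4 + pi**2.

-4 + pi**2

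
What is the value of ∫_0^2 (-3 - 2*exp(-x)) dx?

An antiderivative is F(x) = -3*x + 2*exp(-x).
Then F(2) - F(0) = (-6 + 2*exp(-2)) - (2) = -8 + 2*exp(-2).

-8 + 2*exp(-2)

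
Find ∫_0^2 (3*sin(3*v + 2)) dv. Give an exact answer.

Let u = 3*v + 2, so du = 3 dv. When v = 0, u = 2; when v = 2, u = 8.
The integral becomes ∫ sin(u) du from 2 to 8, with antiderivative -cos(u).
Back in v: F(v) = -cos(3*v + 2).
Then F(2) - F(0) = (-cos(8)) - (-cos(2)) = cos(2) - cos(8).

cos(2) - cos(8)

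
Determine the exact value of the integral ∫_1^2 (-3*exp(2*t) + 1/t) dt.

-3*exp(4)/2 + log(2) + 3*exp(2)/2

An antiderivative is F(t) = -3*exp(2*t)/2 + log(t).
Then F(2) - F(1) = (-3*exp(4)/2 + log(2)) - (-3*exp(2)/2) = -3*exp(4)/2 + log(2) + 3*exp(2)/2.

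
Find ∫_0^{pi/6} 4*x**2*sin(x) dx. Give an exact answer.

-8 - sqrt(3)*pi**2/18 + 2*pi/3 + 4*sqrt(3)

Integrate by parts twice (u = x^2, dv = 4*sin(x) dx).
An antiderivative is F(x) = -4*x**2*cos(x) + 8*x*sin(x) + 8*cos(x).
Then F(pi/6) - F(0) = (-sqrt(3)*pi**2/18 + 2*pi/3 + 4*sqrt(3)) - (8) = -8 - sqrt(3)*pi**2/18 + 2*pi/3 + 4*sqrt(3).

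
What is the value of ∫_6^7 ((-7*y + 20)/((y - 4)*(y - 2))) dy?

Factor the denominator: y**2 - 6*y + 8 = (y - 2)(y - 4).
Partial fractions: (-7*y + 20)/((y - 4)*(y - 2)) = -3/(y - 2) - 4/(y - 4).
An antiderivative is F(y) = -4*log(y - 4) - 3*log(y - 2).
Then F(7) - F(6) = (-3*log(5) - 4*log(3)) - (-10*log(2)) = -3*log(5) - 4*log(3) + 10*log(2).

-3*log(5) - 4*log(3) + 10*log(2)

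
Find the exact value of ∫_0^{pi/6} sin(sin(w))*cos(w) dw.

1 - cos(1/2)

Let u = sin(w), so du = cos(w) dw. When w = 0, u = 0; when w = pi/6, u = 1/2.
The integral becomes ∫ sin(u) du from 0 to 1/2, with antiderivative -cos(u).
Back in w: F(w) = -cos(sin(w)).
Then F(pi/6) - F(0) = (-cos(1/2)) - (-1) = 1 - cos(1/2).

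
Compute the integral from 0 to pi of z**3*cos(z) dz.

12 - 3*pi**2

Integrate by parts 3 times (u = z^3, dv = cos(z) dz).
An antiderivative is F(z) = z**3*sin(z) + 3*z**2*cos(z) - 6*z*sin(z) - 6*cos(z).
Then F(pi) - F(0) = (6 - 3*pi**2) - (-6) = 12 - 3*pi**2.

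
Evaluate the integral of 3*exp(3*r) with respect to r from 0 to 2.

Let u = 3*r, so du = 3 dr. When r = 0, u = 0; when r = 2, u = 6.
The integral becomes ∫ exp(u) du from 0 to 6, with antiderivative exp(u).
Back in r: F(r) = exp(3*r).
Then F(2) - F(0) = (exp(6)) - (1) = -1 + exp(6).

-1 + exp(6)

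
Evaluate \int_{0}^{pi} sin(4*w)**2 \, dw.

pi/2

Use the identity sin^2(4*w) = (1 - cos(8*w))/2.
An antiderivative is F(w) = w/2 - sin(8*w)/16.
Then F(pi) - F(0) = (pi/2) - (0) = pi/2.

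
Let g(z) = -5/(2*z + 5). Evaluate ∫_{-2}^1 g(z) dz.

An antiderivative is F(z) = -5*log(2*z + 5)/2.
Then F(1) - F(-2) = (-5*log(7)/2) - (0) = -5*log(7)/2.

-5*log(7)/2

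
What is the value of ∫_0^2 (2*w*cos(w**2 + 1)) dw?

sin(5) - sin(1)

Let u = w**2 + 1, so du = 2*w dw. When w = 0, u = 1; when w = 2, u = 5.
The integral becomes ∫ cos(u) du from 1 to 5, with antiderivative sin(u).
Back in w: F(w) = sin(w**2 + 1).
Then F(2) - F(0) = (sin(5)) - (sin(1)) = sin(5) - sin(1).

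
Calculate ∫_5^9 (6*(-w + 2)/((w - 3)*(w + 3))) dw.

Factor the denominator: w**2 - 9 = (w + 3)(w - 3).
Partial fractions: 6*(-w + 2)/((w - 3)*(w + 3)) = -5/(w + 3) - 1/(w - 3).
An antiderivative is F(w) = -log(w - 3) - 5*log(w + 3).
Then F(9) - F(5) = (-11*log(2) - 6*log(3)) - (-16*log(2)) = -6*log(3) + 5*log(2).

-6*log(3) + 5*log(2)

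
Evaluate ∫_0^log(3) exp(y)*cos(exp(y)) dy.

Let u = exp(y), so du = exp(y) dy. When y = 0, u = 1; when y = log(3), u = 3.
The integral becomes ∫ cos(u) du from 1 to 3, with antiderivative sin(u).
Back in y: F(y) = sin(exp(y)).
Then F(log(3)) - F(0) = (sin(3)) - (sin(1)) = -sin(1) + sin(3).

-sin(1) + sin(3)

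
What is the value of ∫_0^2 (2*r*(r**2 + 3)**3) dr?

580

Let u = r**2 + 3, so du = 2*r dr. When r = 0, u = 3; when r = 2, u = 7.
The integral becomes ∫ u**3 du from 3 to 7, with antiderivative u**4/4.
Back in r: F(r) = (r**2 + 3)**4/4.
Then F(2) - F(0) = (2401/4) - (81/4) = 580.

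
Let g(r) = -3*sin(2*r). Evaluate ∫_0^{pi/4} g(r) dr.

-3/2

An antiderivative is F(r) = 3*cos(2*r)/2.
Then F(pi/4) - F(0) = (0) - (3/2) = -3/2.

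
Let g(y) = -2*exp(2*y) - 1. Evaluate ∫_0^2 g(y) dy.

-exp(4) - 1

An antiderivative is F(y) = -exp(2*y) - y.
Then F(2) - F(0) = (-exp(4) - 2) - (-1) = -exp(4) - 1.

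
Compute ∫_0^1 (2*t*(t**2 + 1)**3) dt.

Let u = t**2 + 1, so du = 2*t dt. When t = 0, u = 1; when t = 1, u = 2.
The integral becomes ∫ u**3 du from 1 to 2, with antiderivative u**4/4.
Back in t: F(t) = (t**2 + 1)**4/4.
Then F(1) - F(0) = (4) - (1/4) = 15/4.

15/4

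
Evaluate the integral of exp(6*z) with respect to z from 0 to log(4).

1365/2

Let u = exp(z), so du = exp(z) dz. When z = 0, u = 1; when z = log(4), u = 4.
The integral becomes ∫ u**5 du from 1 to 4, with antiderivative u**6/6.
Back in z: F(z) = exp(6*z)/6.
Then F(log(4)) - F(0) = (2048/3) - (1/6) = 1365/2.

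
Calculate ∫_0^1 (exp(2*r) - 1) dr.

An antiderivative is F(r) = exp(2*r)/2 - r.
Then F(1) - F(0) = (-1 + exp(2)/2) - (1/2) = -3/2 + exp(2)/2.

-3/2 + exp(2)/2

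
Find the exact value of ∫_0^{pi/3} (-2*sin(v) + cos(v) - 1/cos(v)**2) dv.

-1 - sqrt(3)/2

An antiderivative is F(v) = sin(v) + 2*cos(v) - tan(v).
Then F(pi/3) - F(0) = (1 - sqrt(3)/2) - (2) = -1 - sqrt(3)/2.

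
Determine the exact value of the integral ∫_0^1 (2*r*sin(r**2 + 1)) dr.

-cos(2) + cos(1)

Let u = r**2 + 1, so du = 2*r dr. When r = 0, u = 1; when r = 1, u = 2.
The integral becomes ∫ sin(u) du from 1 to 2, with antiderivative -cos(u).
Back in r: F(r) = -cos(r**2 + 1).
Then F(1) - F(0) = (-cos(2)) - (-cos(1)) = -cos(2) + cos(1).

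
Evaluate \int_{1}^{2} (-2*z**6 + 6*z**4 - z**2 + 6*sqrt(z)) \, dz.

By the power rule, an antiderivative is F(z) = -2*z**7/7 + 6*z**5/5 + 4*z**(3/2) - z**3/3.
Then F(2) - F(1) = (-88/105 + 8*sqrt(2)) - (481/105) = -569/105 + 8*sqrt(2).

-569/105 + 8*sqrt(2)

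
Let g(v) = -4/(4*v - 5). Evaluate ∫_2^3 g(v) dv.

log(3/7)

An antiderivative is F(v) = -log(4*v - 5).
Then F(3) - F(2) = (-log(7)) - (-log(3)) = log(3/7).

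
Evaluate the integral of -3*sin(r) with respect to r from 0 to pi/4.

-3 + 3*sqrt(2)/2

An antiderivative is F(r) = 3*cos(r).
Then F(pi/4) - F(0) = (3*sqrt(2)/2) - (3) = -3 + 3*sqrt(2)/2.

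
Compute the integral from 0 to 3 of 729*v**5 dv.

177147/2

Let u = 3*v, so du = 3 dv. When v = 0, u = 0; when v = 3, u = 9.
The integral becomes ∫ u**5 du from 0 to 9, with antiderivative u**6/6.
Back in v: F(v) = 243*v**6/2.
Then F(3) - F(0) = (177147/2) - (0) = 177147/2.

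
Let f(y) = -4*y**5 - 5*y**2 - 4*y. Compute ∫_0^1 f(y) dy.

-13/3

By the power rule, an antiderivative is F(y) = -2*y**6/3 - 5*y**3/3 - 2*y**2.
Then F(1) - F(0) = (-13/3) - (0) = -13/3.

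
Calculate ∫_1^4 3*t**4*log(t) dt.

-3069/25 + 6144*log(2)/5

Integrate by parts once (u = ln t, dv = 3*t**4 dt).
An antiderivative is F(t) = 3*t**5*(5*log(t) - 1)/25.
Then F(4) - F(1) = (-3072/25 + 6144*log(2)/5) - (-3/25) = -3069/25 + 6144*log(2)/5.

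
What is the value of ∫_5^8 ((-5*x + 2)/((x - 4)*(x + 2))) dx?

-8*log(2) - 2*log(5) + 2*log(7)

Factor the denominator: x**2 - 2*x - 8 = (x + 2)(x - 4).
Partial fractions: (-5*x + 2)/((x - 4)*(x + 2)) = -2/(x + 2) - 3/(x - 4).
An antiderivative is F(x) = -3*log(x - 4) - 2*log(x + 2).
Then F(8) - F(5) = (-8*log(2) - 2*log(5)) - (-log(49)) = -8*log(2) - 2*log(5) + 2*log(7).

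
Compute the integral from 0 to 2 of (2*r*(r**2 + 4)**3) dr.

Let u = r**2 + 4, so du = 2*r dr. When r = 0, u = 4; when r = 2, u = 8.
The integral becomes ∫ u**3 du from 4 to 8, with antiderivative u**4/4.
Back in r: F(r) = (r**2 + 4)**4/4.
Then F(2) - F(0) = (1024) - (64) = 960.

960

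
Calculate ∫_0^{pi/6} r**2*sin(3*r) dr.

Integrate by parts twice (u = r^2, dv = sin(3*r) dr).
An antiderivative is F(r) = -r**2*cos(3*r)/3 + 2*r*sin(3*r)/9 + 2*cos(3*r)/27.
Then F(pi/6) - F(0) = (pi/27) - (2/27) = -2/27 + pi/27.

-2/27 + pi/27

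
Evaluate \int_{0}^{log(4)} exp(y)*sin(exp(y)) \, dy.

cos(1) - cos(4)

Let u = exp(y), so du = exp(y) dy. When y = 0, u = 1; when y = log(4), u = 4.
The integral becomes ∫ sin(u) du from 1 to 4, with antiderivative -cos(u).
Back in y: F(y) = -cos(exp(y)).
Then F(log(4)) - F(0) = (-cos(4)) - (-cos(1)) = cos(1) - cos(4).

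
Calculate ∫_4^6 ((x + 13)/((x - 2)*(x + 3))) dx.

-4*log(3) + 3*log(2) + 2*log(7)

Factor the denominator: x**2 + x - 6 = (x + 3)(x - 2).
Partial fractions: (x + 13)/((x - 2)*(x + 3)) = -2/(x + 3) + 3/(x - 2).
An antiderivative is F(x) = 3*log(x - 2) - 2*log(x + 3).
Then F(6) - F(4) = (log(64/81)) - (log(8/49)) = -4*log(3) + 3*log(2) + 2*log(7).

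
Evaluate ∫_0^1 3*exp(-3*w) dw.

An antiderivative is F(w) = -exp(-3*w).
Then F(1) - F(0) = (-exp(-3)) - (-1) = 1 - exp(-3).

1 - exp(-3)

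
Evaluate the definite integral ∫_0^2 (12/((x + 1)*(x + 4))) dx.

log(16)

Factor the denominator: x**2 + 5*x + 4 = (x + 4)(x + 1).
Partial fractions: 12/((x + 1)*(x + 4)) = -4/(x + 4) + 4/(x + 1).
An antiderivative is F(x) = 4*log(x + 1) - 4*log(x + 4).
Then F(2) - F(0) = (-log(16)) - (-8*log(2)) = log(16).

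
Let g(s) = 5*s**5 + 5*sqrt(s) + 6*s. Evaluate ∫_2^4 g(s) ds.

10268/3 - 20*sqrt(2)/3

By the power rule, an antiderivative is F(s) = 5*s**6/6 + 10*s**(3/2)/3 + 3*s**2.
Then F(4) - F(2) = (3488) - (20*sqrt(2)/3 + 196/3) = 10268/3 - 20*sqrt(2)/3.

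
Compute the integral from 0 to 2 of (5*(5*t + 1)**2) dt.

1330/3

Let u = 5*t + 1, so du = 5 dt. When t = 0, u = 1; when t = 2, u = 11.
The integral becomes ∫ u**2 du from 1 to 11, with antiderivative u**3/3.
Back in t: F(t) = (5*t + 1)**3/3.
Then F(2) - F(0) = (1331/3) - (1/3) = 1330/3.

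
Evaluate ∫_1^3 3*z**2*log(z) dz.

Integrate by parts once (u = ln z, dv = 3*z**2 dz).
An antiderivative is F(z) = z**3*(3*log(z) - 1)/3.
Then F(3) - F(1) = (-9 + 27*log(3)) - (-1/3) = -26/3 + 27*log(3).

-26/3 + 27*log(3)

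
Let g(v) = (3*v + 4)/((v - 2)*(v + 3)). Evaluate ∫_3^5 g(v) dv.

Factor the denominator: v**2 + v - 6 = (v + 3)(v - 2).
Partial fractions: (3*v + 4)/((v - 2)*(v + 3)) = 1/(v + 3) + 2/(v - 2).
An antiderivative is F(v) = 2*log(v - 2) + log(v + 3).
Then F(5) - F(3) = (log(72)) - (log(6)) = log(12).

log(12)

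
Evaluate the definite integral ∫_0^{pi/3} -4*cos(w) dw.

-2*sqrt(3)

An antiderivative is F(w) = -4*sin(w).
Then F(pi/3) - F(0) = (-2*sqrt(3)) - (0) = -2*sqrt(3).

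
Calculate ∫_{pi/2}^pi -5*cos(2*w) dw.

0

An antiderivative is F(w) = -5*sin(2*w)/2.
Then F(pi) - F(pi/2) = (0) - (0) = 0.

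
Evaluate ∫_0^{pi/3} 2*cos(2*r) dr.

sqrt(3)/2

An antiderivative is F(r) = sin(2*r).
Then F(pi/3) - F(0) = (sqrt(3)/2) - (0) = sqrt(3)/2.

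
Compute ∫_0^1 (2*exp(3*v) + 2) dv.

4/3 + 2*exp(3)/3

An antiderivative is F(v) = 2*exp(3*v)/3 + 2*v.
Then F(1) - F(0) = (2 + 2*exp(3)/3) - (2/3) = 4/3 + 2*exp(3)/3.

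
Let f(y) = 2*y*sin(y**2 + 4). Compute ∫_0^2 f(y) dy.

cos(4) - cos(8)

Let u = y**2 + 4, so du = 2*y dy. When y = 0, u = 4; when y = 2, u = 8.
The integral becomes ∫ sin(u) du from 4 to 8, with antiderivative -cos(u).
Back in y: F(y) = -cos(y**2 + 4).
Then F(2) - F(0) = (-cos(8)) - (-cos(4)) = cos(4) - cos(8).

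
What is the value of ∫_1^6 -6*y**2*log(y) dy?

-432*log(3) - 432*log(2) + 430/3

Integrate by parts once (u = ln y, dv = -6*y**2 dy).
An antiderivative is F(y) = -2*y**3*(3*log(y) - 1)/3.
Then F(6) - F(1) = (-432*log(3) - 432*log(2) + 144) - (2/3) = -432*log(3) - 432*log(2) + 430/3.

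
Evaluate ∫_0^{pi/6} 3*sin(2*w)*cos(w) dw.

2 - 3*sqrt(3)/4

Use the identity sin(2*w)cos(w) = [sin(3*w) + sin(w)]/2.
An antiderivative is F(w) = -3*cos(w)/2 - cos(3*w)/2.
Then F(pi/6) - F(0) = (-3*sqrt(3)/4) - (-2) = 2 - 3*sqrt(3)/4.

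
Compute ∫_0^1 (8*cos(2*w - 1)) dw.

8*sin(1)

Let u = 2*w - 1, so du = 2 dw. When w = 0, u = -1; when w = 1, u = 1.
The integral becomes 4·∫ cos(u) du from -1 to 1, with antiderivative 4*sin(u).
Back in w: F(w) = 4*sin(2*w - 1).
Then F(1) - F(0) = (4*sin(1)) - (-4*sin(1)) = 8*sin(1).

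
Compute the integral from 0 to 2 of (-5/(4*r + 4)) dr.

An antiderivative is F(r) = -5*log(4*r + 4)/4.
Then F(2) - F(0) = (-5*log(12)/4) - (-5*log(2)/2) = -5*log(3)/4.

-5*log(3)/4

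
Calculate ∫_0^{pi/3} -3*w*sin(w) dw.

-3*sqrt(3)/2 + pi/2

Integrate by parts once (u = w, dv = -3*sin(w) dw).
An antiderivative is F(w) = 3*w*cos(w) - 3*sin(w).
Then F(pi/3) - F(0) = (-3*sqrt(3)/2 + pi/2) - (0) = -3*sqrt(3)/2 + pi/2.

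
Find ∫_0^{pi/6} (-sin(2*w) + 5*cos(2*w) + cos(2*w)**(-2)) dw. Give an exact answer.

An antiderivative is F(w) = 5*sin(2*w)/2 + cos(2*w)/2 + tan(2*w)/2.
Then F(pi/6) - F(0) = (1/4 + 7*sqrt(3)/4) - (1/2) = -1/4 + 7*sqrt(3)/4.

-1/4 + 7*sqrt(3)/4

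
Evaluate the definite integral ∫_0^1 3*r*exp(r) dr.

Integrate by parts once (u = r, dv = 3*exp(r) dr).
An antiderivative is F(r) = (3*r - 3)*exp(r).
Then F(1) - F(0) = (0) - (-3) = 3.

3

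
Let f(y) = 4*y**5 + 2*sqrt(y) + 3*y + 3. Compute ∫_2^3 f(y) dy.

-8*sqrt(2)/3 + 4*sqrt(3) + 2723/6

By the power rule, an antiderivative is F(y) = 2*y**6/3 + 4*y**(3/2)/3 + 3*y**2/2 + 3*y.
Then F(3) - F(2) = (4*sqrt(3) + 1017/2) - (8*sqrt(2)/3 + 164/3) = -8*sqrt(2)/3 + 4*sqrt(3) + 2723/6.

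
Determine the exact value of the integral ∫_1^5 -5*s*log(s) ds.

30 - 125*log(5)/2

Integrate by parts once (u = ln s, dv = -5*s ds).
An antiderivative is F(s) = -5*s**2*(2*log(s) - 1)/4.
Then F(5) - F(1) = (125/4 - 125*log(5)/2) - (5/4) = 30 - 125*log(5)/2.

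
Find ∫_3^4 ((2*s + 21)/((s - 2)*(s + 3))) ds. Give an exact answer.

Factor the denominator: s**2 + s - 6 = (s + 3)(s - 2).
Partial fractions: (2*s + 21)/((s - 2)*(s + 3)) = -3/(s + 3) + 5/(s - 2).
An antiderivative is F(s) = 5*log(s - 2) - 3*log(s + 3).
Then F(4) - F(3) = (-3*log(7) + 5*log(2)) - (-3*log(3) - 3*log(2)) = -3*log(7) + 3*log(3) + 8*log(2).

-3*log(7) + 3*log(3) + 8*log(2)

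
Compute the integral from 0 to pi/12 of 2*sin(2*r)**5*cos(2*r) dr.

1/384

Let u = sin(2*r), so du = 2*cos(2*r) dr. When r = 0, u = 0; when r = pi/12, u = 1/2.
The integral becomes ∫ u**5 du from 0 to 1/2, with antiderivative u**6/6.
Back in r: F(r) = sin(2*r)**6/6.
Then F(pi/12) - F(0) = (1/384) - (0) = 1/384.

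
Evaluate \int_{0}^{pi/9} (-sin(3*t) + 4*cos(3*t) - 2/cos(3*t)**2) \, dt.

-1/6

An antiderivative is F(t) = 4*sin(3*t)/3 + cos(3*t)/3 - 2*tan(3*t)/3.
Then F(pi/9) - F(0) = (1/6) - (1/3) = -1/6.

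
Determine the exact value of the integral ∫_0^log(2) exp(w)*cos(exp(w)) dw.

Let u = exp(w), so du = exp(w) dw. When w = 0, u = 1; when w = log(2), u = 2.
The integral becomes ∫ cos(u) du from 1 to 2, with antiderivative sin(u).
Back in w: F(w) = sin(exp(w)).
Then F(log(2)) - F(0) = (sin(2)) - (sin(1)) = -sin(1) + sin(2).

-sin(1) + sin(2)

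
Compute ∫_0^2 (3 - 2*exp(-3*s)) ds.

An antiderivative is F(s) = 3*s + 2*exp(-3*s)/3.
Then F(2) - F(0) = (2*exp(-6)/3 + 6) - (2/3) = 2*exp(-6)/3 + 16/3.

2*exp(-6)/3 + 16/3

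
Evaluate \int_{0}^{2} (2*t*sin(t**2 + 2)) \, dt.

Let u = t**2 + 2, so du = 2*t dt. When t = 0, u = 2; when t = 2, u = 6.
The integral becomes ∫ sin(u) du from 2 to 6, with antiderivative -cos(u).
Back in t: F(t) = -cos(t**2 + 2).
Then F(2) - F(0) = (-cos(6)) - (-cos(2)) = -cos(6) + cos(2).

-cos(6) + cos(2)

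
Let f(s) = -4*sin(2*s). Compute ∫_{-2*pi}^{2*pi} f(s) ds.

An antiderivative is F(s) = 2*cos(2*s).
Then F(2*pi) - F(-2*pi) = (2) - (2) = 0.

0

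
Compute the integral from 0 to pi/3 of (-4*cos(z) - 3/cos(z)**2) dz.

An antiderivative is F(z) = -4*sin(z) - 3*tan(z).
Then F(pi/3) - F(0) = (-5*sqrt(3)) - (0) = -5*sqrt(3).

-5*sqrt(3)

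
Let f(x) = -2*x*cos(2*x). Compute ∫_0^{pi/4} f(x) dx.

1/2 - pi/4

Integrate by parts once (u = x, dv = -2*cos(2*x) dx).
An antiderivative is F(x) = -x*sin(2*x) - cos(2*x)/2.
Then F(pi/4) - F(0) = (-pi/4) - (-1/2) = 1/2 - pi/4.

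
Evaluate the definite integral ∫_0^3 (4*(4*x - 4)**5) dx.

Let u = 4*x - 4, so du = 4 dx. When x = 0, u = -4; when x = 3, u = 8.
The integral becomes ∫ u**5 du from -4 to 8, with antiderivative u**6/6.
Back in x: F(x) = (4*x - 4)**6/6.
Then F(3) - F(0) = (131072/3) - (2048/3) = 43008.

43008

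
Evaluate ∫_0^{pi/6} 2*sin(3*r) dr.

An antiderivative is F(r) = -2*cos(3*r)/3.
Then F(pi/6) - F(0) = (0) - (-2/3) = 2/3.

2/3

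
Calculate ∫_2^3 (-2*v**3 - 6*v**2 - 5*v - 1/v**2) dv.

By the power rule, an antiderivative is F(v) = -v**4/2 - 2*v**3 - 5*v**2/2 + 1/v.
Then F(3) - F(2) = (-350/3) - (-67/2) = -499/6.

-499/6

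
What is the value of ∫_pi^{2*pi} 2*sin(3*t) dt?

-4/3

An antiderivative is F(t) = -2*cos(3*t)/3.
Then F(2*pi) - F(pi) = (-2/3) - (2/3) = -4/3.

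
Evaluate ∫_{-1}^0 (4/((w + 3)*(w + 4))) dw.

Factor the denominator: w**2 + 7*w + 12 = (w + 4)(w + 3).
Partial fractions: 4/((w + 3)*(w + 4)) = -4/(w + 4) + 4/(w + 3).
An antiderivative is F(w) = 4*log(w + 3) - 4*log(w + 4).
Then F(0) - F(-1) = (-8*log(2) + 4*log(3)) - (log(16/81)) = -12*log(2) + 8*log(3).

-12*log(2) + 8*log(3)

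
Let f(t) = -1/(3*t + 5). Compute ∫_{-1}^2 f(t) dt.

-log(11)/3 + log(2)/3

An antiderivative is F(t) = -log(3*t + 5)/3.
Then F(2) - F(-1) = (-log(11)/3) - (-log(2)/3) = -log(11)/3 + log(2)/3.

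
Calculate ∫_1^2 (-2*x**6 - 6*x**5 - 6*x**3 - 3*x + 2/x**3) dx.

-3515/28

By the power rule, an antiderivative is F(x) = -2*x**7/7 - x**6 - 3*x**4/2 - 3*x**2/2 - 1/x**2.
Then F(2) - F(1) = (-3663/28) - (-37/7) = -3515/28.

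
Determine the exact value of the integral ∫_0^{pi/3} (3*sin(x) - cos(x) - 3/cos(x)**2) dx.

3/2 - 7*sqrt(3)/2

An antiderivative is F(x) = -sin(x) - 3*cos(x) - 3*tan(x).
Then F(pi/3) - F(0) = (-7*sqrt(3)/2 - 3/2) - (-3) = 3/2 - 7*sqrt(3)/2.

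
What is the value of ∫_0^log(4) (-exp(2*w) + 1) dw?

-15/2 + log(4)

An antiderivative is F(w) = -exp(2*w)/2 + w.
Then F(log(4)) - F(0) = (-8 + log(4)) - (-1/2) = -15/2 + log(4).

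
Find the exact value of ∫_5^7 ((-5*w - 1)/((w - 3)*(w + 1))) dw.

Factor the denominator: w**2 - 2*w - 3 = (w + 1)(w - 3).
Partial fractions: (-5*w - 1)/((w - 3)*(w + 1)) = -1/(w + 1) - 4/(w - 3).
An antiderivative is F(w) = -4*log(w - 3) - log(w + 1).
Then F(7) - F(5) = (-11*log(2)) - (-log(96)) = log(3/64).

log(3/64)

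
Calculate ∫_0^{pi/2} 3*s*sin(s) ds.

Integrate by parts once (u = s, dv = 3*sin(s) ds).
An antiderivative is F(s) = -3*s*cos(s) + 3*sin(s).
Then F(pi/2) - F(0) = (3) - (0) = 3.

3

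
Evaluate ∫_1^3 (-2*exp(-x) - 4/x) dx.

An antiderivative is F(x) = -4*log(x) + 2*exp(-x).
Then F(3) - F(1) = (-4*log(3) + 2*exp(-3)) - (2*exp(-1)) = -4*log(3) - 2*exp(-1) + 2*exp(-3).

-4*log(3) - 2*exp(-1) + 2*exp(-3)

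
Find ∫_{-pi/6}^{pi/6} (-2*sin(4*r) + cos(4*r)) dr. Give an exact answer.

An antiderivative is F(r) = sin(4*r)/4 + cos(4*r)/2.
Then F(pi/6) - F(-pi/6) = (-1/4 + sqrt(3)/8) - (-1/4 - sqrt(3)/8) = sqrt(3)/4.

sqrt(3)/4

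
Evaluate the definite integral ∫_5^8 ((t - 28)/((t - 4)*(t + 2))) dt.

Factor the denominator: t**2 - 2*t - 8 = (t + 2)(t - 4).
Partial fractions: (t - 28)/((t - 4)*(t + 2)) = 5/(t + 2) - 4/(t - 4).
An antiderivative is F(t) = -4*log(t - 4) + 5*log(t + 2).
Then F(8) - F(5) = (-3*log(2) + 5*log(5)) - (5*log(7)) = -5*log(7) - 3*log(2) + 5*log(5).

-5*log(7) - 3*log(2) + 5*log(5)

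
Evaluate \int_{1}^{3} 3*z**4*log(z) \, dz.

Integrate by parts once (u = ln z, dv = 3*z**4 dz).
An antiderivative is F(z) = 3*z**5*(5*log(z) - 1)/25.
Then F(3) - F(1) = (-729/25 + 729*log(3)/5) - (-3/25) = -726/25 + 729*log(3)/5.

-726/25 + 729*log(3)/5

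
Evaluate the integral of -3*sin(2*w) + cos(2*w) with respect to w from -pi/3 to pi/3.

sqrt(3)/2

An antiderivative is F(w) = sin(2*w)/2 + 3*cos(2*w)/2.
Then F(pi/3) - F(-pi/3) = (-3/4 + sqrt(3)/4) - (-3/4 - sqrt(3)/4) = sqrt(3)/2.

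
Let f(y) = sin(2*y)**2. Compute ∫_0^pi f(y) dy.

pi/2

Use the identity sin^2(2*y) = (1 - cos(4*y))/2.
An antiderivative is F(y) = y/2 - sin(4*y)/8.
Then F(pi) - F(0) = (pi/2) - (0) = pi/2.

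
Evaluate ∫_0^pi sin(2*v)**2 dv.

pi/2

Use the identity sin^2(2*v) = (1 - cos(4*v))/2.
An antiderivative is F(v) = v/2 - sin(4*v)/8.
Then F(pi) - F(0) = (pi/2) - (0) = pi/2.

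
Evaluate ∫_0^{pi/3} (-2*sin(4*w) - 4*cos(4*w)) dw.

-3/4 + sqrt(3)/2

An antiderivative is F(w) = -sin(4*w) + cos(4*w)/2.
Then F(pi/3) - F(0) = (-1/4 + sqrt(3)/2) - (1/2) = -3/4 + sqrt(3)/2.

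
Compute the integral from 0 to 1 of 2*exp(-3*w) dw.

An antiderivative is F(w) = -2*exp(-3*w)/3.
Then F(1) - F(0) = (-2*exp(-3)/3) - (-2/3) = 2/3 - 2*exp(-3)/3.

2/3 - 2*exp(-3)/3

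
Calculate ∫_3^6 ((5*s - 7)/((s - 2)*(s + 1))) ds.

-6*log(2) + 4*log(7)

Factor the denominator: s**2 - s - 2 = (s + 1)(s - 2).
Partial fractions: (5*s - 7)/((s - 2)*(s + 1)) = 4/(s + 1) + 1/(s - 2).
An antiderivative is F(s) = log(s - 2) + 4*log(s + 1).
Then F(6) - F(3) = (2*log(2) + 4*log(7)) - (8*log(2)) = -6*log(2) + 4*log(7).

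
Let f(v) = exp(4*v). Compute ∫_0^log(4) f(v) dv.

Let u = exp(v), so du = exp(v) dv. When v = 0, u = 1; when v = log(4), u = 4.
The integral becomes ∫ u**3 du from 1 to 4, with antiderivative u**4/4.
Back in v: F(v) = exp(4*v)/4.
Then F(log(4)) - F(0) = (64) - (1/4) = 255/4.

255/4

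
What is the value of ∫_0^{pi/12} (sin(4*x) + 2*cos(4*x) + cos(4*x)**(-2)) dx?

1/8 + sqrt(3)/2

An antiderivative is F(x) = sin(4*x)/2 - cos(4*x)/4 + tan(4*x)/4.
Then F(pi/12) - F(0) = (-1/8 + sqrt(3)/2) - (-1/4) = 1/8 + sqrt(3)/2.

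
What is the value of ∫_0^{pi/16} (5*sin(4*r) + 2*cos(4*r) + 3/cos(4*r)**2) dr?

An antiderivative is F(r) = sin(4*r)/2 - 5*cos(4*r)/4 + 3*tan(4*r)/4.
Then F(pi/16) - F(0) = (3/4 - 3*sqrt(2)/8) - (-5/4) = 2 - 3*sqrt(2)/8.

2 - 3*sqrt(2)/8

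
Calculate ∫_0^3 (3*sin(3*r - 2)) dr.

Let u = 3*r - 2, so du = 3 dr. When r = 0, u = -2; when r = 3, u = 7.
The integral becomes ∫ sin(u) du from -2 to 7, with antiderivative -cos(u).
Back in r: F(r) = -cos(3*r - 2).
Then F(3) - F(0) = (-cos(7)) - (-cos(2)) = -cos(7) + cos(2).

-cos(7) + cos(2)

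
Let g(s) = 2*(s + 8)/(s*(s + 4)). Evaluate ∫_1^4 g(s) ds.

log(100)

Factor the denominator: s**2 + 4*s = (s + 4)s.
Partial fractions: 2*(s + 8)/(s*(s + 4)) = -2/(s + 4) + 4/s.
An antiderivative is F(s) = 4*log(s) - 2*log(s + 4).
Then F(4) - F(1) = (log(4)) - (-log(25)) = log(100).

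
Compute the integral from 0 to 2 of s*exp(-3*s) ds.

Integrate by parts once (u = s, dv = exp(-3*s) ds).
An antiderivative is F(s) = (-3*s - 1)*exp(-3*s)/9.
Then F(2) - F(0) = (-7*exp(-6)/9) - (-1/9) = (-7 + exp(6))*exp(-6)/9.

(-7 + exp(6))*exp(-6)/9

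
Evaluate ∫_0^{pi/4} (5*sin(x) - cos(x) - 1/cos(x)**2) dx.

An antiderivative is F(x) = -sin(x) - 5*cos(x) - tan(x).
Then F(pi/4) - F(0) = (-3*sqrt(2) - 1) - (-5) = 4 - 3*sqrt(2).

4 - 3*sqrt(2)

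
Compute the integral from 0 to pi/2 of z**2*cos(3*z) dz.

Integrate by parts twice (u = z^2, dv = cos(3*z) dz).
An antiderivative is F(z) = z**2*sin(3*z)/3 + 2*z*cos(3*z)/9 - 2*sin(3*z)/27.
Then F(pi/2) - F(0) = (2/27 - pi**2/12) - (0) = 2/27 - pi**2/12.

2/27 - pi**2/12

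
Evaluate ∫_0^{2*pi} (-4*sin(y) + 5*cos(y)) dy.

0

An antiderivative is F(y) = 5*sin(y) + 4*cos(y).
Then F(2*pi) - F(0) = (4) - (4) = 0.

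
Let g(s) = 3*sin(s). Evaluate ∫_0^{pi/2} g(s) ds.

An antiderivative is F(s) = -3*cos(s).
Then F(pi/2) - F(0) = (0) - (-3) = 3.

3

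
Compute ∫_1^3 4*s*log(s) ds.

Integrate by parts once (u = ln s, dv = 4*s ds).
An antiderivative is F(s) = s**2*(2*log(s) - 1).
Then F(3) - F(1) = (-9 + 18*log(3)) - (-1) = -8 + 18*log(3).

-8 + 18*log(3)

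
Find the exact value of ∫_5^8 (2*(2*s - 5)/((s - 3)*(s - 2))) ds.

Factor the denominator: s**2 - 5*s + 6 = (s - 2)(s - 3).
Partial fractions: 2*(2*s - 5)/((s - 3)*(s - 2)) = 2/(s - 2) + 2/(s - 3).
An antiderivative is F(s) = 2*log(s - 3) + 2*log(s - 2).
Then F(8) - F(5) = (2*log(2) + 2*log(3) + 2*log(5)) - (log(36)) = log(25).

log(25)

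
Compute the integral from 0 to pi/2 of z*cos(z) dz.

Integrate by parts once (u = z, dv = cos(z) dz).
An antiderivative is F(z) = z*sin(z) + cos(z).
Then F(pi/2) - F(0) = (pi/2) - (1) = -1 + pi/2.

-1 + pi/2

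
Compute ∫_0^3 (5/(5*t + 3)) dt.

log(6)

Let u = 5*t + 3, so du = 5 dt. When t = 0, u = 3; when t = 3, u = 18.
The integral becomes ∫ 1/u du from 3 to 18, with antiderivative log(u).
Back in t: F(t) = log(5*t + 3).
Then F(3) - F(0) = (log(18)) - (log(3)) = log(6).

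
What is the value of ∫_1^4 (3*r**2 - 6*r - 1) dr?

By the power rule, an antiderivative is F(r) = r**3 - 3*r**2 - r.
Then F(4) - F(1) = (12) - (-3) = 15.

15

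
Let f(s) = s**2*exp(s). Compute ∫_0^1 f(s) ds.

Integrate by parts twice (u = s^2, dv = exp(s) ds).
An antiderivative is F(s) = (s**2 - 2*s + 2)*exp(s).
Then F(1) - F(0) = (E) - (2) = -2 + E.

-2 + E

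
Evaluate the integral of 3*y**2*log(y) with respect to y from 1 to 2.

-7/3 + 8*log(2)

Integrate by parts once (u = ln y, dv = 3*y**2 dy).
An antiderivative is F(y) = y**3*(3*log(y) - 1)/3.
Then F(2) - F(1) = (-8/3 + 8*log(2)) - (-1/3) = -7/3 + 8*log(2).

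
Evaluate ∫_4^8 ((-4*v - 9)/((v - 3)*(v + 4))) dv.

Factor the denominator: v**2 + v - 12 = (v + 4)(v - 3).
Partial fractions: (-4*v - 9)/((v - 3)*(v + 4)) = -1/(v + 4) - 3/(v - 3).
An antiderivative is F(v) = -3*log(v - 3) - log(v + 4).
Then F(8) - F(4) = (-3*log(5) - 2*log(2) - log(3)) - (-log(8)) = -3*log(5) - log(3) + log(2).

-3*log(5) - log(3) + log(2)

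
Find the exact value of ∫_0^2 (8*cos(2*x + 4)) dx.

-4*sin(4) + 4*sin(8)

Let u = 2*x + 4, so du = 2 dx. When x = 0, u = 4; when x = 2, u = 8.
The integral becomes 4·∫ cos(u) du from 4 to 8, with antiderivative 4*sin(u).
Back in x: F(x) = 4*sin(2*x + 4).
Then F(2) - F(0) = (4*sin(8)) - (4*sin(4)) = -4*sin(4) + 4*sin(8).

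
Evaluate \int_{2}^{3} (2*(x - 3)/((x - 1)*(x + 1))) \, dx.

log(64/81)

Factor the denominator: x**2 - 1 = (x + 1)(x - 1).
Partial fractions: 2*(x - 3)/((x - 1)*(x + 1)) = 4/(x + 1) - 2/(x - 1).
An antiderivative is F(x) = -2*log(x - 1) + 4*log(x + 1).
Then F(3) - F(2) = (log(64)) - (log(81)) = log(64/81).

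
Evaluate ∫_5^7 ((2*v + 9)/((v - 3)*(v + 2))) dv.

log(56/9)

Factor the denominator: v**2 - v - 6 = (v + 2)(v - 3).
Partial fractions: (2*v + 9)/((v - 3)*(v + 2)) = -1/(v + 2) + 3/(v - 3).
An antiderivative is F(v) = 3*log(v - 3) - log(v + 2).
Then F(7) - F(5) = (log(64/9)) - (log(8/7)) = log(56/9).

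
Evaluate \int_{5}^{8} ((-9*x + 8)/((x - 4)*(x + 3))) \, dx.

Factor the denominator: x**2 - x - 12 = (x + 3)(x - 4).
Partial fractions: (-9*x + 8)/((x - 4)*(x + 3)) = -5/(x + 3) - 4/(x - 4).
An antiderivative is F(x) = -4*log(x - 4) - 5*log(x + 3).
Then F(8) - F(5) = (-5*log(11) - 8*log(2)) - (-15*log(2)) = -5*log(11) + 7*log(2).

-5*log(11) + 7*log(2)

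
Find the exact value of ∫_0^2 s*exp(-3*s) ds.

(-7 + exp(6))*exp(-6)/9

Integrate by parts once (u = s, dv = exp(-3*s) ds).
An antiderivative is F(s) = (-3*s - 1)*exp(-3*s)/9.
Then F(2) - F(0) = (-7*exp(-6)/9) - (-1/9) = (-7 + exp(6))*exp(-6)/9.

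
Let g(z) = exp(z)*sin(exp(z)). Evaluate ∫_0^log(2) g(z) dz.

-cos(2) + cos(1)

Let u = exp(z), so du = exp(z) dz. When z = 0, u = 1; when z = log(2), u = 2.
The integral becomes ∫ sin(u) du from 1 to 2, with antiderivative -cos(u).
Back in z: F(z) = -cos(exp(z)).
Then F(log(2)) - F(0) = (-cos(2)) - (-cos(1)) = -cos(2) + cos(1).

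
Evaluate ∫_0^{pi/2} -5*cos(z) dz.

An antiderivative is F(z) = -5*sin(z).
Then F(pi/2) - F(0) = (-5) - (0) = -5.

-5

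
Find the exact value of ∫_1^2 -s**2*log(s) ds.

Integrate by parts once (u = ln s, dv = -s**2 ds).
An antiderivative is F(s) = -s**3*(3*log(s) - 1)/9.
Then F(2) - F(1) = (8/9 - 8*log(2)/3) - (1/9) = 7/9 - 8*log(2)/3.

7/9 - 8*log(2)/3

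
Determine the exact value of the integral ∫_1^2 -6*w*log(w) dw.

Integrate by parts once (u = ln w, dv = -6*w dw).
An antiderivative is F(w) = -3*w**2*(2*log(w) - 1)/2.
Then F(2) - F(1) = (6 - 12*log(2)) - (3/2) = 9/2 - 12*log(2).

9/2 - 12*log(2)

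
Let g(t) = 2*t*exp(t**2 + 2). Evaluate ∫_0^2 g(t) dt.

-exp(2) + exp(6)

Let u = t**2 + 2, so du = 2*t dt. When t = 0, u = 2; when t = 2, u = 6.
The integral becomes ∫ exp(u) du from 2 to 6, with antiderivative exp(u).
Back in t: F(t) = exp(t**2 + 2).
Then F(2) - F(0) = (exp(6)) - (exp(2)) = -exp(2) + exp(6).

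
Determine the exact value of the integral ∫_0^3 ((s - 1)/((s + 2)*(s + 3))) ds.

-3*log(5) + 7*log(2)

Factor the denominator: s**2 + 5*s + 6 = (s + 3)(s + 2).
Partial fractions: (s - 1)/((s + 2)*(s + 3)) = 4/(s + 3) - 3/(s + 2).
An antiderivative is F(s) = -3*log(s + 2) + 4*log(s + 3).
Then F(3) - F(0) = (-3*log(5) + 4*log(2) + 4*log(3)) - (log(81/8)) = -3*log(5) + 7*log(2).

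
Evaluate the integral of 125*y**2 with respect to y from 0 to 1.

Let u = 5*y, so du = 5 dy. When y = 0, u = 0; when y = 1, u = 5.
The integral becomes ∫ u**2 du from 0 to 5, with antiderivative u**3/3.
Back in y: F(y) = 125*y**3/3.
Then F(1) - F(0) = (125/3) - (0) = 125/3.

125/3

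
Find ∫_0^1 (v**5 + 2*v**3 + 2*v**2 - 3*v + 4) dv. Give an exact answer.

By the power rule, an antiderivative is F(v) = v**6/6 + v**4/2 + 2*v**3/3 - 3*v**2/2 + 4*v.
Then F(1) - F(0) = (23/6) - (0) = 23/6.

23/6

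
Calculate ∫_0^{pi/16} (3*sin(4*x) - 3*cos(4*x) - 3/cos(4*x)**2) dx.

-3*sqrt(2)/4

An antiderivative is F(x) = -3*sin(4*x)/4 - 3*cos(4*x)/4 - 3*tan(4*x)/4.
Then F(pi/16) - F(0) = (-3*sqrt(2)/4 - 3/4) - (-3/4) = -3*sqrt(2)/4.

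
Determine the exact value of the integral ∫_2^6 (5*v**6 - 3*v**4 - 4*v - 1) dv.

6830196/35

By the power rule, an antiderivative is F(v) = 5*v**7/7 - 3*v**5/5 - 2*v**2 - v.
Then F(6) - F(2) = (6832374/35) - (2178/35) = 6830196/35.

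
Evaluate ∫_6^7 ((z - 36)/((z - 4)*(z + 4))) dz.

-5*log(5) - 4*log(3) - log(2) + 5*log(11)

Factor the denominator: z**2 - 16 = (z + 4)(z - 4).
Partial fractions: (z - 36)/((z - 4)*(z + 4)) = 5/(z + 4) - 4/(z - 4).
An antiderivative is F(z) = -4*log(z - 4) + 5*log(z + 4).
Then F(7) - F(6) = (-4*log(3) + 5*log(11)) - (log(2) + 5*log(5)) = -5*log(5) - 4*log(3) - log(2) + 5*log(11).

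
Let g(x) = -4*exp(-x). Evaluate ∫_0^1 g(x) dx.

-4 + 4*exp(-1)

An antiderivative is F(x) = 4*exp(-x).
Then F(1) - F(0) = (4*exp(-1)) - (4) = -4 + 4*exp(-1).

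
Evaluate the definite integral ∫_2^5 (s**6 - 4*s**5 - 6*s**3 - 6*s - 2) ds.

-2997/14

By the power rule, an antiderivative is F(s) = s**7/7 - 2*s**6/3 - 3*s**4/2 - 3*s**2 - 2*s.
Then F(5) - F(2) = (-11695/42) - (-1352/21) = -2997/14.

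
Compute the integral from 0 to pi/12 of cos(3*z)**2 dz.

Use the identity cos^2(3*z) = (1 + cos(6*z))/2.
An antiderivative is F(z) = z/2 + sin(6*z)/12.
Then F(pi/12) - F(0) = (1/12 + pi/24) - (0) = 1/12 + pi/24.

1/12 + pi/24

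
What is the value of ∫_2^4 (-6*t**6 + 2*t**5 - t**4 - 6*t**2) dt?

By the power rule, an antiderivative is F(t) = -6*t**7/7 + t**6/3 - t**5/5 - 2*t**3.
Then F(4) - F(2) = (-1366144/105) - (-11632/105) = -451504/35.

-451504/35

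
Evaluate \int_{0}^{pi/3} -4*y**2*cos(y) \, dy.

Integrate by parts twice (u = y^2, dv = -4*cos(y) dy).
An antiderivative is F(y) = -4*y**2*sin(y) - 8*y*cos(y) + 8*sin(y).
Then F(pi/3) - F(0) = (-4*pi/3 - 2*sqrt(3)*pi**2/9 + 4*sqrt(3)) - (0) = -4*pi/3 - 2*sqrt(3)*pi**2/9 + 4*sqrt(3).

-4*pi/3 - 2*sqrt(3)*pi**2/9 + 4*sqrt(3)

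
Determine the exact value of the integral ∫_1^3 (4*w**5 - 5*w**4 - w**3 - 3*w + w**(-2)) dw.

By the power rule, an antiderivative is F(w) = 2*w**6/3 - w**5 - w**4/4 - 3*w**2/2 - 1/w.
Then F(3) - F(1) = (2507/12) - (-37/12) = 212.

212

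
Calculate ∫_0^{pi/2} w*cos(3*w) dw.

-pi/6 - 1/9

Integrate by parts once (u = w, dv = cos(3*w) dw).
An antiderivative is F(w) = w*sin(3*w)/3 + cos(3*w)/9.
Then F(pi/2) - F(0) = (-pi/6) - (1/9) = -pi/6 - 1/9.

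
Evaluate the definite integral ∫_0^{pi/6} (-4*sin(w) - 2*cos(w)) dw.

An antiderivative is F(w) = -2*sin(w) + 4*cos(w).
Then F(pi/6) - F(0) = (-1 + 2*sqrt(3)) - (4) = -5 + 2*sqrt(3).

-5 + 2*sqrt(3)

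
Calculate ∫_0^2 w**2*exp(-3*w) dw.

Integrate by parts twice (u = w^2, dv = exp(-3*w) dw).
An antiderivative is F(w) = (-9*w**2 - 6*w - 2)*exp(-3*w)/27.
Then F(2) - F(0) = (-50*exp(-6)/27) - (-2/27) = 2/27 - 50*exp(-6)/27.

2/27 - 50*exp(-6)/27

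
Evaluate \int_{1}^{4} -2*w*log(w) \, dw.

Integrate by parts once (u = ln w, dv = -2*w dw).
An antiderivative is F(w) = -w**2*(2*log(w) - 1)/2.
Then F(4) - F(1) = (8 - 32*log(2)) - (1/2) = 15/2 - 32*log(2).

15/2 - 32*log(2)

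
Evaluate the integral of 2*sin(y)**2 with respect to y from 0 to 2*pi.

Use the identity sin^2(y) = (1 - cos(2*y))/2.
An antiderivative is F(y) = y - sin(2*y)/2.
Then F(2*pi) - F(0) = (2*pi) - (0) = 2*pi.

2*pi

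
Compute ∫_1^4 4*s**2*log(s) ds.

-28 + 512*log(2)/3

Integrate by parts once (u = ln s, dv = 4*s**2 ds).
An antiderivative is F(s) = 4*s**3*(3*log(s) - 1)/9.
Then F(4) - F(1) = (-256/9 + 512*log(2)/3) - (-4/9) = -28 + 512*log(2)/3.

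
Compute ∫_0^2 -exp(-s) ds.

-1 + exp(-2)

An antiderivative is F(s) = exp(-s).
Then F(2) - F(0) = (exp(-2)) - (1) = -1 + exp(-2).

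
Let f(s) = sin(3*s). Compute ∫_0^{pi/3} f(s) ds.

2/3

An antiderivative is F(s) = -cos(3*s)/3.
Then F(pi/3) - F(0) = (1/3) - (-1/3) = 2/3.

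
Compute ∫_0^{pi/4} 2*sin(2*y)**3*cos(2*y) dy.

Let u = sin(2*y), so du = 2*cos(2*y) dy. When y = 0, u = 0; when y = pi/4, u = 1.
The integral becomes ∫ u**3 du from 0 to 1, with antiderivative u**4/4.
Back in y: F(y) = sin(2*y)**4/4.
Then F(pi/4) - F(0) = (1/4) - (0) = 1/4.

1/4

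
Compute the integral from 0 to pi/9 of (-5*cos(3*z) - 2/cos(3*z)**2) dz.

-3*sqrt(3)/2

An antiderivative is F(z) = -5*sin(3*z)/3 - 2*tan(3*z)/3.
Then F(pi/9) - F(0) = (-3*sqrt(3)/2) - (0) = -3*sqrt(3)/2.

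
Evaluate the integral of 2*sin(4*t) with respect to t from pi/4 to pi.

An antiderivative is F(t) = -cos(4*t)/2.
Then F(pi) - F(pi/4) = (-1/2) - (1/2) = -1.

-1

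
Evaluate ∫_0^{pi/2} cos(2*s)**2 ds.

Use the identity cos^2(2*s) = (1 + cos(4*s))/2.
An antiderivative is F(s) = s/2 + sin(4*s)/8.
Then F(pi/2) - F(0) = (pi/4) - (0) = pi/4.

pi/4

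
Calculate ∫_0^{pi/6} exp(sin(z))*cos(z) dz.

Let u = sin(z), so du = cos(z) dz. When z = 0, u = 0; when z = pi/6, u = 1/2.
The integral becomes ∫ exp(u) du from 0 to 1/2, with antiderivative exp(u).
Back in z: F(z) = exp(sin(z)).
Then F(pi/6) - F(0) = (exp(1/2)) - (1) = -1 + exp(1/2).

-1 + exp(1/2)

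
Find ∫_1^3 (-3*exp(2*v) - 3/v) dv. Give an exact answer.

-3*exp(6)/2 - log(27) + 3*exp(2)/2

An antiderivative is F(v) = -3*exp(2*v)/2 - 3*log(v).
Then F(3) - F(1) = (-3*exp(6)/2 - log(27)) - (-3*exp(2)/2) = -3*exp(6)/2 - log(27) + 3*exp(2)/2.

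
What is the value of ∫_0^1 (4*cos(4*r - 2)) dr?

2*sin(2)

Let u = 4*r - 2, so du = 4 dr. When r = 0, u = -2; when r = 1, u = 2.
The integral becomes ∫ cos(u) du from -2 to 2, with antiderivative sin(u).
Back in r: F(r) = sin(4*r - 2).
Then F(1) - F(0) = (sin(2)) - (-sin(2)) = 2*sin(2).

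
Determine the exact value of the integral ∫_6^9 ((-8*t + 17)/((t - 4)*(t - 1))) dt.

Factor the denominator: t**2 - 5*t + 4 = (t - 1)(t - 4).
Partial fractions: (-8*t + 17)/((t - 4)*(t - 1)) = -3/(t - 1) - 5/(t - 4).
An antiderivative is F(t) = -5*log(t - 4) - 3*log(t - 1).
Then F(9) - F(6) = (-5*log(5) - 9*log(2)) - (-3*log(5) - 5*log(2)) = -2*log(5) - 4*log(2).

-2*log(5) - 4*log(2)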